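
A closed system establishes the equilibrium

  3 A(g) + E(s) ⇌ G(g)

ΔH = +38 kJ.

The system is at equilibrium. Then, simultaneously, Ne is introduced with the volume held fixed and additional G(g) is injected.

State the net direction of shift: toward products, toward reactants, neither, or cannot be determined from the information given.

left

At constant volume, adding an inert gas leaves every reacting species' partial pressure unchanged, so Q is unchanged — no shift from this change.
Adding G (g), a product, drives the reaction to the left.
Only the nonzero effect(s) matter; the net shift is to the left.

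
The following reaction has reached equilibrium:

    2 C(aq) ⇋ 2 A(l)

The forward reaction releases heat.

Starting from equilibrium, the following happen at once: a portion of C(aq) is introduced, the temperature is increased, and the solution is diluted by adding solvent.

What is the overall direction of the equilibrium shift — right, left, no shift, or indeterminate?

Adding C (aq), a reactant, drives the reaction to the right.
The forward reaction is exothermic. Raising T favours the endothermic direction — shift to the left.
Dilution lowers every aqueous concentration by the same factor. Δn_aq = 0 − 2 = -2, so the system shifts toward the side with more dissolved moles — to the left.
The individual effects push in opposite directions; without quantitative information the net direction cannot be determined.

cannot be determined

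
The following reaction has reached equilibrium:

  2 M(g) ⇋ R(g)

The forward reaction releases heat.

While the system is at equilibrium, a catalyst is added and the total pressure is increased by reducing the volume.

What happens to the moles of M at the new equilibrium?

decreases

A catalyst speeds both forward and reverse rates equally; it changes neither Q nor K — no shift from this change.
Gas moles: reactants 2, products 1 (Δn_gas = -1). Compression shifts the system toward the side with fewer moles of gas — to the right.
The net shift is to the right. M is a reactant, so its amount decreases.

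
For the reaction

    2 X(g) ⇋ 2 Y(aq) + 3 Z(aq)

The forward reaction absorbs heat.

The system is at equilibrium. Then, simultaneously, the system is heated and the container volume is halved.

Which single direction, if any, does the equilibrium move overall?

The forward reaction is endothermic. Raising T favours the endothermic direction — shift to the right.
Gas moles: reactants 2, products 0 (Δn_gas = -2). Compression shifts the system toward the side with fewer moles of gas — to the right.
All effects act in the same direction — net shift to the right.

right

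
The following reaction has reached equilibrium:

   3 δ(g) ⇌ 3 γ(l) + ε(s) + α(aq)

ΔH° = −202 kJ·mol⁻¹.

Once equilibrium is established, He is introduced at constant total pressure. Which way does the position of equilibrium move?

Adding inert gas at constant total pressure expands the volume and lowers every reacting partial pressure. With Δn_gas = 0 − 3 = -3, Q moves away from K toward the side with fewer gas moles, so the system shifts toward the side with more gas moles — to the left.

left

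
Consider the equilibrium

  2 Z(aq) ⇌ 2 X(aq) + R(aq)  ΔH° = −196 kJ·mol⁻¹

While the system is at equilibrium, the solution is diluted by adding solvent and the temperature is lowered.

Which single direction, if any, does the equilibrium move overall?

right

Dilution lowers every aqueous concentration by the same factor. Δn_aq = 3 − 2 = +1, so the system shifts toward the side with more dissolved moles — to the right.
The forward reaction is exothermic. Lowering T favours the exothermic direction — shift to the right.
All effects act in the same direction — net shift to the right.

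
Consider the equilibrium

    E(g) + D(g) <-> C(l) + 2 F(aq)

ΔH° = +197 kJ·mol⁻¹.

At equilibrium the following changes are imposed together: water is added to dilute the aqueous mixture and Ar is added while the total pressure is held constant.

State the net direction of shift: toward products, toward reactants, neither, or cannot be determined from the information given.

cannot be determined

Dilution lowers every aqueous concentration by the same factor. Δn_aq = 2 − 0 = +2, so the system shifts toward the side with more dissolved moles — to the right.
Adding inert gas at constant total pressure expands the volume and lowers every reacting partial pressure. With Δn_gas = 0 − 2 = -2, Q moves away from K toward the side with fewer gas moles, so the system shifts toward the side with more gas moles — to the left.
The individual effects push in opposite directions; without quantitative information the net direction cannot be determined.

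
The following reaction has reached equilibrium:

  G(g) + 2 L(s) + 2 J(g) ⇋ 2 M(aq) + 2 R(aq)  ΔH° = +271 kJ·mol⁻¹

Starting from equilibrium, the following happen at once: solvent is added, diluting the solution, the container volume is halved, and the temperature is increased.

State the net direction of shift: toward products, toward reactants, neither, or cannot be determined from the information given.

right

Dilution lowers every aqueous concentration by the same factor. Δn_aq = 4 − 0 = +4, so the system shifts toward the side with more dissolved moles — to the right.
Gas moles: reactants 3, products 0 (Δn_gas = -3). Compression shifts the system toward the side with fewer moles of gas — to the right.
The forward reaction is endothermic. Raising T favours the endothermic direction — shift to the right.
All effects act in the same direction — net shift to the right.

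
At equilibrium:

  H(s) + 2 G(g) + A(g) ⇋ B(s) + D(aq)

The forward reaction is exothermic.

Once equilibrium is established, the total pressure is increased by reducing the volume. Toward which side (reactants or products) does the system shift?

right

Gas moles: reactants 3, products 0 (Δn_gas = -3). Compression shifts the system toward the side with fewer moles of gas — to the right.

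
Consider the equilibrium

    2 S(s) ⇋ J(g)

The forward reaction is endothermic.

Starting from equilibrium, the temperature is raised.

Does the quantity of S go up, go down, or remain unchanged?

decreases

The forward reaction is endothermic. Raising T favours the endothermic direction — shift to the right.
The net shift is to the right. S is a reactant, so its amount decreases.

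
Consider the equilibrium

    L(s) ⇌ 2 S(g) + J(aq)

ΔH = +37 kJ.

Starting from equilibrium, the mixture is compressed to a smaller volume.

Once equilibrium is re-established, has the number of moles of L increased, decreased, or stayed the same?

Gas moles: reactants 0, products 2 (Δn_gas = +2). Compression shifts the system toward the side with fewer moles of gas — to the left.
The net shift is to the left. L is a reactant, so its amount increases.

increases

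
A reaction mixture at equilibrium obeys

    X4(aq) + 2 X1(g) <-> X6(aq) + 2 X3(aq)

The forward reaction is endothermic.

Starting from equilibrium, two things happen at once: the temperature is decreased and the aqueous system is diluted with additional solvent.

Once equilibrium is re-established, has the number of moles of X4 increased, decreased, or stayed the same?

cannot be determined

The forward reaction is endothermic. Lowering T favours the exothermic direction — shift to the left.
Dilution lowers every aqueous concentration by the same factor. Δn_aq = 3 − 1 = +2, so the system shifts toward the side with more dissolved moles — to the right.
The two effects oppose each other, so the net shift — and hence the change in X4 — cannot be determined from the given information.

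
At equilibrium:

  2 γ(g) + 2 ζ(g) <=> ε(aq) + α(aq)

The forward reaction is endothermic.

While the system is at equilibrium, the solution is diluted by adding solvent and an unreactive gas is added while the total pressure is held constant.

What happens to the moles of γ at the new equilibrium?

cannot be determined

Dilution lowers every aqueous concentration by the same factor. Δn_aq = 2 − 0 = +2, so the system shifts toward the side with more dissolved moles — to the right.
Adding inert gas at constant total pressure expands the volume and lowers every reacting partial pressure. With Δn_gas = 0 − 4 = -4, Q moves away from K toward the side with fewer gas moles, so the system shifts toward the side with more gas moles — to the left.
The two effects oppose each other, so the net shift — and hence the change in γ — cannot be determined from the given information.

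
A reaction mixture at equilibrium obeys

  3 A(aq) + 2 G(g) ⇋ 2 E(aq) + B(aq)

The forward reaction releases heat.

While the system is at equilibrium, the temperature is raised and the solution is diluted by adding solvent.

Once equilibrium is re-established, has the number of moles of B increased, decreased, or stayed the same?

The forward reaction is exothermic. Raising T favours the endothermic direction — shift to the left.
Dilution scales every aqueous concentration by the same factor. Δn_aq = 3 − 3 = 0, so Q is unchanged — no shift.
The net shift is to the left. B is a product, so its amount decreases.

decreases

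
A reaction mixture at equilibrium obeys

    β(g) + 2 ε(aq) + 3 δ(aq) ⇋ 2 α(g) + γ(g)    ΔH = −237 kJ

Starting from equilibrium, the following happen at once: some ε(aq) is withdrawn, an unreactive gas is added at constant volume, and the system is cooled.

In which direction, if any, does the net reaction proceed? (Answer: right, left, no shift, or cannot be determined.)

cannot be determined

Removing ε (aq), a reactant, drives the reaction to the left.
At constant volume, adding an inert gas leaves every reacting species' partial pressure unchanged, so Q is unchanged — no shift from this change.
The forward reaction is exothermic. Lowering T favours the exothermic direction — shift to the right.
The individual effects push in opposite directions; without quantitative information the net direction cannot be determined.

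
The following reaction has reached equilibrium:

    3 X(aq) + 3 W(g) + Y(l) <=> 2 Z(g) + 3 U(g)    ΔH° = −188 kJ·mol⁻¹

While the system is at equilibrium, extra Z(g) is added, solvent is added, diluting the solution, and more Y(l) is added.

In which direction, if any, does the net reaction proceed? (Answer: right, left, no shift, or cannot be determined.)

left

Adding Z (g), a product, drives the reaction to the left.
Dilution lowers every aqueous concentration by the same factor. Δn_aq = 0 − 3 = -3, so the system shifts toward the side with more dissolved moles — to the left.
Y is a pure liquid; its activity is 1 regardless of amount, so Q is unaffected — no shift from this change.
Only the nonzero effect(s) matter; the net shift is to the left.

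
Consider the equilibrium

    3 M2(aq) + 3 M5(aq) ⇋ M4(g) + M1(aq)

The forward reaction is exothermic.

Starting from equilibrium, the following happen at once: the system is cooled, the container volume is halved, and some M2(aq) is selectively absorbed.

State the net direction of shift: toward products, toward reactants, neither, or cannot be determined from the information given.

The forward reaction is exothermic. Lowering T favours the exothermic direction — shift to the right.
Gas moles: reactants 0, products 1 (Δn_gas = +1). Compression shifts the system toward the side with fewer moles of gas — to the left.
Removing M2 (aq), a reactant, drives the reaction to the left.
The individual effects push in opposite directions; without quantitative information the net direction cannot be determined.

cannot be determined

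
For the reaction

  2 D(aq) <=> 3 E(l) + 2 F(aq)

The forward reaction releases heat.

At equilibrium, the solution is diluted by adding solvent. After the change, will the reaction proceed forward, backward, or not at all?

no shift

Dilution scales every aqueous concentration by the same factor. Δn_aq = 2 − 2 = 0, so Q is unchanged — no shift.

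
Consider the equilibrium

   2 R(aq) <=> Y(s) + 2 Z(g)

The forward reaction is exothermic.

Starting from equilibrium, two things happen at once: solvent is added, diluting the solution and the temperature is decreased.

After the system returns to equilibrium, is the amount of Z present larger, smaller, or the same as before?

cannot be determined

Dilution lowers every aqueous concentration by the same factor. Δn_aq = 0 − 2 = -2, so the system shifts toward the side with more dissolved moles — to the left.
The forward reaction is exothermic. Lowering T favours the exothermic direction — shift to the right.
The two effects oppose each other, so the net shift — and hence the change in Z — cannot be determined from the given information.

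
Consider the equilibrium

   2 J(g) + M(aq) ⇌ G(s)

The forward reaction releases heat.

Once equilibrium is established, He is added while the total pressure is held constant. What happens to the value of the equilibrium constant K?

The equilibrium constant depends only on temperature. This perturbation may move the position of equilibrium, but since T is unchanged, K itself is unchanged.

unchanged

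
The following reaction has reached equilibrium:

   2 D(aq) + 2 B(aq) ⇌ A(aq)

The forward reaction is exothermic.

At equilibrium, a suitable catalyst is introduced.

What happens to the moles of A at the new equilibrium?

A catalyst speeds both forward and reverse rates equally; it changes neither Q nor K — no shift from this change.
No net shift occurs, so the amount of A is unchanged.

unchanged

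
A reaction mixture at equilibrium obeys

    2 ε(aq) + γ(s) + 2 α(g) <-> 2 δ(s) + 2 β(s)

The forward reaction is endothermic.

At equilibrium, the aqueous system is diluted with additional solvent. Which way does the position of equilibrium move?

left

Dilution lowers every aqueous concentration by the same factor. Δn_aq = 0 − 2 = -2, so the system shifts toward the side with more dissolved moles — to the left.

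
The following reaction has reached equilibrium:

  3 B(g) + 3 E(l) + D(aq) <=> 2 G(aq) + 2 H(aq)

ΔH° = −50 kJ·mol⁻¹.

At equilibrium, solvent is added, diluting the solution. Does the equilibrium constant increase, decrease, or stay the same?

The equilibrium constant depends only on temperature. This perturbation may move the position of equilibrium, but since T is unchanged, K itself is unchanged.

unchanged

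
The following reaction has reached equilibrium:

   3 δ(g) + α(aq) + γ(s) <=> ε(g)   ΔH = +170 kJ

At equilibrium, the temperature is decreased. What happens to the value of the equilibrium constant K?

decreases

K depends on temperature via the van 't Hoff relation. The forward reaction is endothermic, so lowering T decreases K.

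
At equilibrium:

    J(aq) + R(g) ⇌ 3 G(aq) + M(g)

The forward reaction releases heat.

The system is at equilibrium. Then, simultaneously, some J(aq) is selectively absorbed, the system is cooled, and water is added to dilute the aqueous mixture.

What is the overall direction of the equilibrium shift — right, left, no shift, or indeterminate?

cannot be determined

Removing J (aq), a reactant, drives the reaction to the left.
The forward reaction is exothermic. Lowering T favours the exothermic direction — shift to the right.
Dilution lowers every aqueous concentration by the same factor. Δn_aq = 3 − 1 = +2, so the system shifts toward the side with more dissolved moles — to the right.
The individual effects push in opposite directions; without quantitative information the net direction cannot be determined.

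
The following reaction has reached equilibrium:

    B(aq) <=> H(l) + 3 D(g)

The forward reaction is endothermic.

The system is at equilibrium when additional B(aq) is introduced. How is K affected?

unchanged

The equilibrium constant depends only on temperature. This perturbation may move the position of equilibrium, but since T is unchanged, K itself is unchanged.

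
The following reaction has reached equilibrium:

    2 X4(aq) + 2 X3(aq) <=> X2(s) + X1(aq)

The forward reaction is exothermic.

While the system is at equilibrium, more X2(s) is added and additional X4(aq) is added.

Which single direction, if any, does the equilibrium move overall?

X2 is a pure solid; its activity is 1 regardless of amount, so Q is unaffected — no shift from this change.
Adding X4 (aq), a reactant, drives the reaction to the right.
Only the nonzero effect(s) matter; the net shift is to the right.

right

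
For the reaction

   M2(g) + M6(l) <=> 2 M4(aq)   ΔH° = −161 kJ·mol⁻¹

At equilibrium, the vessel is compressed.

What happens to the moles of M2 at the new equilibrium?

Gas moles: reactants 1, products 0 (Δn_gas = -1). Compression shifts the system toward the side with fewer moles of gas — to the right.
The net shift is to the right. M2 is a reactant, so its amount decreases.

decreases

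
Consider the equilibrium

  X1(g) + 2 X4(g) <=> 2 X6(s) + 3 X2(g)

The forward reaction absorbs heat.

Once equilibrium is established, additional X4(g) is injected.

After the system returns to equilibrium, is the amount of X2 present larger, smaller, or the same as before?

increases

Adding X4 (g), a reactant, drives the reaction to the right.
The net shift is to the right. X2 is a product, so its amount increases.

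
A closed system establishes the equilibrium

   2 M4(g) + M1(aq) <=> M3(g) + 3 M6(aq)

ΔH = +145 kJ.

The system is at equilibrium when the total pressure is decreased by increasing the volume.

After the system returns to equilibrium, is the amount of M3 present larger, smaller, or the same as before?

decreases

Gas moles: reactants 2, products 1 (Δn_gas = -1). Expansion shifts the system toward the side with more moles of gas — to the left.
The net shift is to the left. M3 is a product, so its amount decreases.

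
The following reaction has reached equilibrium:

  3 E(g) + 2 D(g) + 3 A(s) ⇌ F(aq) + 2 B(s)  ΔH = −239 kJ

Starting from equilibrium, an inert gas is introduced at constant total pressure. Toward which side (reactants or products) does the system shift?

Adding inert gas at constant total pressure expands the volume and lowers every reacting partial pressure. With Δn_gas = 0 − 5 = -5, Q moves away from K toward the side with fewer gas moles, so the system shifts toward the side with more gas moles — to the left.

left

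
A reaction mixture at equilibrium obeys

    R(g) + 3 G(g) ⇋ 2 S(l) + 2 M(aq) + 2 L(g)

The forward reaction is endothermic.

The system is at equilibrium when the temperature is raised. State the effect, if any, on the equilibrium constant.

K depends on temperature via the van 't Hoff relation. The forward reaction is endothermic, so raising T increases K.

increases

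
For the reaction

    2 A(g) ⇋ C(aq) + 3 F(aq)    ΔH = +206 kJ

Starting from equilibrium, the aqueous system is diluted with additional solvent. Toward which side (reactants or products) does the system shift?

Dilution lowers every aqueous concentration by the same factor. Δn_aq = 4 − 0 = +4, so the system shifts toward the side with more dissolved moles — to the right.

right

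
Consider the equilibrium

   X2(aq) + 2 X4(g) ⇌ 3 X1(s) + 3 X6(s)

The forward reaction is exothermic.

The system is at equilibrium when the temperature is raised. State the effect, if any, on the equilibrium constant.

decreases

K depends on temperature via the van 't Hoff relation. The forward reaction is exothermic, so raising T decreases K.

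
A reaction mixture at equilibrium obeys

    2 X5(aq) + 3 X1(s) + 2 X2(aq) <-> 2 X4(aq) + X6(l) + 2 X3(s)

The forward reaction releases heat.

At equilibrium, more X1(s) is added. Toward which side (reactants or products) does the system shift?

X1 is a pure solid; its activity is 1 regardless of amount, so Q is unaffected — no shift from this change.

no shift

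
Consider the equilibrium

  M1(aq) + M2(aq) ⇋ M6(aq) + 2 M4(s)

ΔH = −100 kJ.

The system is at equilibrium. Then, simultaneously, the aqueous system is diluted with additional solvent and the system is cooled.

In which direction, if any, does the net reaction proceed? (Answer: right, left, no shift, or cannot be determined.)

cannot be determined

Dilution lowers every aqueous concentration by the same factor. Δn_aq = 1 − 2 = -1, so the system shifts toward the side with more dissolved moles — to the left.
The forward reaction is exothermic. Lowering T favours the exothermic direction — shift to the right.
The individual effects push in opposite directions; without quantitative information the net direction cannot be determined.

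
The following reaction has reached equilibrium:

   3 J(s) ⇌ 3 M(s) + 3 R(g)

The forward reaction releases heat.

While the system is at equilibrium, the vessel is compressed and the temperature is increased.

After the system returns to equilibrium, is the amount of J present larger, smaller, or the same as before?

Gas moles: reactants 0, products 3 (Δn_gas = +3). Compression shifts the system toward the side with fewer moles of gas — to the left.
The forward reaction is exothermic. Raising T favours the endothermic direction — shift to the left.
The net shift is to the left. J is a reactant, so its amount increases.

increases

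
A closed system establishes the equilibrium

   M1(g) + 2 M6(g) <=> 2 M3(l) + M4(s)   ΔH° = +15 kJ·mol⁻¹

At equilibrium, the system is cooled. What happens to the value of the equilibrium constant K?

decreases

K depends on temperature via the van 't Hoff relation. The forward reaction is endothermic, so lowering T decreases K.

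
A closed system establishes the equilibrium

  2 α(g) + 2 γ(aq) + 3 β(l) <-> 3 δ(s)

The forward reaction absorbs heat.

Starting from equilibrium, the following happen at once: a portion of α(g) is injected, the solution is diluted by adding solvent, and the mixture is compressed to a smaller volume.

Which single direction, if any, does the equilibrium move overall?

cannot be determined

Adding α (g), a reactant, drives the reaction to the right.
Dilution lowers every aqueous concentration by the same factor. Δn_aq = 0 − 2 = -2, so the system shifts toward the side with more dissolved moles — to the left.
Gas moles: reactants 2, products 0 (Δn_gas = -2). Compression shifts the system toward the side with fewer moles of gas — to the right.
The individual effects push in opposite directions; without quantitative information the net direction cannot be determined.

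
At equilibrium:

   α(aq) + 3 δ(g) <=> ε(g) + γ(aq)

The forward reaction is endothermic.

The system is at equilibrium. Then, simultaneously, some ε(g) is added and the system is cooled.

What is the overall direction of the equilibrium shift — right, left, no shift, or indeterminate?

left

Adding ε (g), a product, drives the reaction to the left.
The forward reaction is endothermic. Lowering T favours the exothermic direction — shift to the left.
All effects act in the same direction — net shift to the left.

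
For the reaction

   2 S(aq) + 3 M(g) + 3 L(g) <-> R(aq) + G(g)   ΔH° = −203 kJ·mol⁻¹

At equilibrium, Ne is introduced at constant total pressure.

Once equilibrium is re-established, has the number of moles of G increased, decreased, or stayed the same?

Adding inert gas at constant total pressure expands the volume and lowers every reacting partial pressure. With Δn_gas = 1 − 6 = -5, Q moves away from K toward the side with fewer gas moles, so the system shifts toward the side with more gas moles — to the left.
The net shift is to the left. G is a product, so its amount decreases.

decreases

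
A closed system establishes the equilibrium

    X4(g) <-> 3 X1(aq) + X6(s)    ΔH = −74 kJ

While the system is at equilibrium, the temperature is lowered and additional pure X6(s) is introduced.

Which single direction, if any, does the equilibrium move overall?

The forward reaction is exothermic. Lowering T favours the exothermic direction — shift to the right.
X6 is a pure solid; its activity is 1 regardless of amount, so Q is unaffected — no shift from this change.
Only the nonzero effect(s) matter; the net shift is to the right.

right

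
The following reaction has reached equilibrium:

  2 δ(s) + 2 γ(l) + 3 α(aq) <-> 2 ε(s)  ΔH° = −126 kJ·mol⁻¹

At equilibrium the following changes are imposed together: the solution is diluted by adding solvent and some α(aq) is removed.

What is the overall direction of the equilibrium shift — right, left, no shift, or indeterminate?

left

Dilution lowers every aqueous concentration by the same factor. Δn_aq = 0 − 3 = -3, so the system shifts toward the side with more dissolved moles — to the left.
Removing α (aq), a reactant, drives the reaction to the left.
All effects act in the same direction — net shift to the left.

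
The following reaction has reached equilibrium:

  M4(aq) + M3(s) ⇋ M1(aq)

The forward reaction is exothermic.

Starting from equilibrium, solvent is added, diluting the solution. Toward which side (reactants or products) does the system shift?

no shift

Dilution scales every aqueous concentration by the same factor. Δn_aq = 1 − 1 = 0, so Q is unchanged — no shift.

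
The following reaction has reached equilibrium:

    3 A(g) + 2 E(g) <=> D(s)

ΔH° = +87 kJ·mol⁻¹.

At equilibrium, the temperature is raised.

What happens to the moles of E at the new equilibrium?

The forward reaction is endothermic. Raising T favours the endothermic direction — shift to the right.
The net shift is to the right. E is a reactant, so its amount decreases.

decreases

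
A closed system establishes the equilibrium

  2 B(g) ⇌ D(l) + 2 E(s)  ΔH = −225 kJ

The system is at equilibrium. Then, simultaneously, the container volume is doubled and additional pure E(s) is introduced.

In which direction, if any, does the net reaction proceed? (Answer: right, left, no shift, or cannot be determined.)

Gas moles: reactants 2, products 0 (Δn_gas = -2). Expansion shifts the system toward the side with more moles of gas — to the left.
E is a pure solid; its activity is 1 regardless of amount, so Q is unaffected — no shift from this change.
Only the nonzero effect(s) matter; the net shift is to the left.

left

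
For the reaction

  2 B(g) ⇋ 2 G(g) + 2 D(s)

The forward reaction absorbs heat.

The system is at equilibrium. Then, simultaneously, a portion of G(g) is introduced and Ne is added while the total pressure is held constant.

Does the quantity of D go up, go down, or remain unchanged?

Adding G (g), a product, drives the reaction to the left.
Adding inert gas at constant total pressure expands the volume, scaling every reacting partial pressure by the same factor. Δn_gas = 2 − 2 = 0, so Q is unchanged — no shift.
The net shift is to the left. D is a product, so its amount decreases.

decreases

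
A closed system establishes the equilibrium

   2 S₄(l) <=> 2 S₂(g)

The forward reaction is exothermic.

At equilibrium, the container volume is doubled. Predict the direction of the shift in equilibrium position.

Gas moles: reactants 0, products 2 (Δn_gas = +2). Expansion shifts the system toward the side with more moles of gas — to the right.

right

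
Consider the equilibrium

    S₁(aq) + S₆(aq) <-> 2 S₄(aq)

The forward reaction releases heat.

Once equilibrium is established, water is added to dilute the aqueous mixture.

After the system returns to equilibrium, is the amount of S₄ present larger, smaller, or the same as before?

unchanged

Dilution scales every aqueous concentration by the same factor. Δn_aq = 2 − 2 = 0, so Q is unchanged — no shift.
No net shift occurs, so the amount of S₄ is unchanged.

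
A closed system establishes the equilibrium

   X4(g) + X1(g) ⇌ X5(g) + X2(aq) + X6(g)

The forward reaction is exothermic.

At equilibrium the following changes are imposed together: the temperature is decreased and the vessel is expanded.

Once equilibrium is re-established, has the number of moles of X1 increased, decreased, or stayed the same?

The forward reaction is exothermic. Lowering T favours the exothermic direction — shift to the right.
Gas moles: reactants 2, products 2. Δn_gas = 0, so a volume change leaves Q equal to K — no shift from this change.
The net shift is to the right. X1 is a reactant, so its amount decreases.

decreases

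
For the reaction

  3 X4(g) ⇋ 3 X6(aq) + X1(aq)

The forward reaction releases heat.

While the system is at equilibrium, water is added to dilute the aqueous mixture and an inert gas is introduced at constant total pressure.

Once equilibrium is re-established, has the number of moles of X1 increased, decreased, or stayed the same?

Dilution lowers every aqueous concentration by the same factor. Δn_aq = 4 − 0 = +4, so the system shifts toward the side with more dissolved moles — to the right.
Adding inert gas at constant total pressure expands the volume and lowers every reacting partial pressure. With Δn_gas = 0 − 3 = -3, Q moves away from K toward the side with fewer gas moles, so the system shifts toward the side with more gas moles — to the left.
The two effects oppose each other, so the net shift — and hence the change in X1 — cannot be determined from the given information.

cannot be determined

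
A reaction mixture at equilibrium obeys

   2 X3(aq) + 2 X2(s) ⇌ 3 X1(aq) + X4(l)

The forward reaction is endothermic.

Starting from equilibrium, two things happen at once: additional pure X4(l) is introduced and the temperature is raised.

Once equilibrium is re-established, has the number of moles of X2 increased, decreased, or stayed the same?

X4 is a pure liquid; its activity is 1 regardless of amount, so Q is unaffected — no shift from this change.
The forward reaction is endothermic. Raising T favours the endothermic direction — shift to the right.
The net shift is to the right. X2 is a reactant, so its amount decreases.

decreases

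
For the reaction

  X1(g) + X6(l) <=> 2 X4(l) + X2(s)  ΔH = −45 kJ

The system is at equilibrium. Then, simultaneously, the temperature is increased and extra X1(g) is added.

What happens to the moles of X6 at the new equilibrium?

The forward reaction is exothermic. Raising T favours the endothermic direction — shift to the left.
Adding X1 (g), a reactant, drives the reaction to the right.
The two effects oppose each other, so the net shift — and hence the change in X6 — cannot be determined from the given information.

cannot be determined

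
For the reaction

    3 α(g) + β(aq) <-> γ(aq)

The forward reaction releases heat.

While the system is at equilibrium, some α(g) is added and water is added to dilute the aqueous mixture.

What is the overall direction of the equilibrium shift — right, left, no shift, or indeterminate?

right

Adding α (g), a reactant, drives the reaction to the right.
Dilution scales every aqueous concentration by the same factor. Δn_aq = 1 − 1 = 0, so Q is unchanged — no shift.
Only the nonzero effect(s) matter; the net shift is to the right.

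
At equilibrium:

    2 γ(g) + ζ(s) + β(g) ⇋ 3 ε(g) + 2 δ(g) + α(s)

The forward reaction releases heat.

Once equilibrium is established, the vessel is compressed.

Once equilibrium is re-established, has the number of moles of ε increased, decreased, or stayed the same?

Gas moles: reactants 3, products 5 (Δn_gas = +2). Compression shifts the system toward the side with fewer moles of gas — to the left.
The net shift is to the left. ε is a product, so its amount decreases.

decreases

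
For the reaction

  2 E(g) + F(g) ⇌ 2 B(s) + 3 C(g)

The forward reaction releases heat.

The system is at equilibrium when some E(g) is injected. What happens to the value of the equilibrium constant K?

unchanged

The equilibrium constant depends only on temperature. This perturbation may move the position of equilibrium, but since T is unchanged, K itself is unchanged.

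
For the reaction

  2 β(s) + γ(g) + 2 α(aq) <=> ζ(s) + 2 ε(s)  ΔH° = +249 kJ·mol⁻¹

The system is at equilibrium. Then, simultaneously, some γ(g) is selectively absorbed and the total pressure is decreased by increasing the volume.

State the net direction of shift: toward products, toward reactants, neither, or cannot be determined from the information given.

Removing γ (g), a reactant, drives the reaction to the left.
Gas moles: reactants 1, products 0 (Δn_gas = -1). Expansion shifts the system toward the side with more moles of gas — to the left.
All effects act in the same direction — net shift to the left.

left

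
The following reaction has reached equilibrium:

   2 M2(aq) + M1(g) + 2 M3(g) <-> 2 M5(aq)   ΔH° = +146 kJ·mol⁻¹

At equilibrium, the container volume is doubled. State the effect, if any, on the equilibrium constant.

The equilibrium constant depends only on temperature. This perturbation may move the position of equilibrium, but since T is unchanged, K itself is unchanged.

unchanged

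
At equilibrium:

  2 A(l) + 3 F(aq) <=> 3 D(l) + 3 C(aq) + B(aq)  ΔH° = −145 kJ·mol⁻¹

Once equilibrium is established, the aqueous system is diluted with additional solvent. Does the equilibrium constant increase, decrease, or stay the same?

The equilibrium constant depends only on temperature. This perturbation may move the position of equilibrium, but since T is unchanged, K itself is unchanged.

unchanged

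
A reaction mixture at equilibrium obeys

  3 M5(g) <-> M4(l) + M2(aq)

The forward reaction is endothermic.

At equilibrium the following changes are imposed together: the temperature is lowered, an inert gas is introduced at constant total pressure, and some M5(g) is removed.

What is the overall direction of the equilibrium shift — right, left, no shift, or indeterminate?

left

The forward reaction is endothermic. Lowering T favours the exothermic direction — shift to the left.
Adding inert gas at constant total pressure expands the volume and lowers every reacting partial pressure. With Δn_gas = 0 − 3 = -3, Q moves away from K toward the side with fewer gas moles, so the system shifts toward the side with more gas moles — to the left.
Removing M5 (g), a reactant, drives the reaction to the left.
All effects act in the same direction — net shift to the left.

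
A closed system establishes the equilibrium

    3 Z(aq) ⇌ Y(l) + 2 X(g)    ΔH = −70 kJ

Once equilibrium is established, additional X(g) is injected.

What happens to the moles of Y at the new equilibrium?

decreases

Adding X (g), a product, drives the reaction to the left.
The net shift is to the left. Y is a product, so its amount decreases.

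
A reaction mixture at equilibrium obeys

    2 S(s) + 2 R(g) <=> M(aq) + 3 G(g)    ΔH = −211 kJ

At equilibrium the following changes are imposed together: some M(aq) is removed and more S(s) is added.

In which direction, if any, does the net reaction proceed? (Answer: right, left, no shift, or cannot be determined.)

right

Removing M (aq), a product, drives the reaction to the right.
S is a pure solid; its activity is 1 regardless of amount, so Q is unaffected — no shift from this change.
Only the nonzero effect(s) matter; the net shift is to the right.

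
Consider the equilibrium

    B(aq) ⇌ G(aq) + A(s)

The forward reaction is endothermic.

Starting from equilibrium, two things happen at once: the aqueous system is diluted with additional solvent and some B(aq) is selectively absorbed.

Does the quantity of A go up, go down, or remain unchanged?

decreases

Dilution scales every aqueous concentration by the same factor. Δn_aq = 1 − 1 = 0, so Q is unchanged — no shift.
Removing B (aq), a reactant, drives the reaction to the left.
The net shift is to the left. A is a product, so its amount decreases.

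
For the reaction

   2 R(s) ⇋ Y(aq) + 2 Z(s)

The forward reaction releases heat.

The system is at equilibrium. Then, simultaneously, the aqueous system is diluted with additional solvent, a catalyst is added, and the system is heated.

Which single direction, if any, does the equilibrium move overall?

Dilution lowers every aqueous concentration by the same factor. Δn_aq = 1 − 0 = +1, so the system shifts toward the side with more dissolved moles — to the right.
A catalyst speeds both forward and reverse rates equally; it changes neither Q nor K — no shift from this change.
The forward reaction is exothermic. Raising T favours the endothermic direction — shift to the left.
The individual effects push in opposite directions; without quantitative information the net direction cannot be determined.

cannot be determined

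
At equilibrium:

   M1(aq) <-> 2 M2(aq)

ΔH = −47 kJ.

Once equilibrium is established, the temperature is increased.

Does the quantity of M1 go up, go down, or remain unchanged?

The forward reaction is exothermic. Raising T favours the endothermic direction — shift to the left.
The net shift is to the left. M1 is a reactant, so its amount increases.

increases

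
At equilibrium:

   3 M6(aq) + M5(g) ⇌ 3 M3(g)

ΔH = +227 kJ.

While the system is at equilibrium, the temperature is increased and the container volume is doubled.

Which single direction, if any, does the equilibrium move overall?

right

The forward reaction is endothermic. Raising T favours the endothermic direction — shift to the right.
Gas moles: reactants 1, products 3 (Δn_gas = +2). Expansion shifts the system toward the side with more moles of gas — to the right.
All effects act in the same direction — net shift to the right.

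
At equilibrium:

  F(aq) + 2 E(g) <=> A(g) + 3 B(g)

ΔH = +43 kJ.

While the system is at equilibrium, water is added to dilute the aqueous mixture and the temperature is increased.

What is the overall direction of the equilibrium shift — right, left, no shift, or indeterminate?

cannot be determined

Dilution lowers every aqueous concentration by the same factor. Δn_aq = 0 − 1 = -1, so the system shifts toward the side with more dissolved moles — to the left.
The forward reaction is endothermic. Raising T favours the endothermic direction — shift to the right.
The individual effects push in opposite directions; without quantitative information the net direction cannot be determined.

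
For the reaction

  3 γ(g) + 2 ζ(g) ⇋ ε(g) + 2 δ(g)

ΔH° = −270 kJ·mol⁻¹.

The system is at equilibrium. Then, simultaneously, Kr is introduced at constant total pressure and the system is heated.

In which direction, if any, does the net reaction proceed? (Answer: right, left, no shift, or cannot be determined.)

Adding inert gas at constant total pressure expands the volume and lowers every reacting partial pressure. With Δn_gas = 3 − 5 = -2, Q moves away from K toward the side with fewer gas moles, so the system shifts toward the side with more gas moles — to the left.
The forward reaction is exothermic. Raising T favours the endothermic direction — shift to the left.
All effects act in the same direction — net shift to the left.

left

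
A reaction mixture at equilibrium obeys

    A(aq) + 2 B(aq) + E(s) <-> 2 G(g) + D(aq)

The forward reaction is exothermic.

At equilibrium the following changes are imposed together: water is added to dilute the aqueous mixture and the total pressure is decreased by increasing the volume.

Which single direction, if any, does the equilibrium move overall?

cannot be determined

Dilution lowers every aqueous concentration by the same factor. Δn_aq = 1 − 3 = -2, so the system shifts toward the side with more dissolved moles — to the left.
Gas moles: reactants 0, products 2 (Δn_gas = +2). Expansion shifts the system toward the side with more moles of gas — to the right.
The individual effects push in opposite directions; without quantitative information the net direction cannot be determined.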